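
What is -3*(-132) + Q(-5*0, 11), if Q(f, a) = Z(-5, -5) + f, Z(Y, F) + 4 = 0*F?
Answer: 392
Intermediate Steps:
Z(Y, F) = -4 (Z(Y, F) = -4 + 0*F = -4 + 0 = -4)
Q(f, a) = -4 + f
-3*(-132) + Q(-5*0, 11) = -3*(-132) + (-4 - 5*0) = 396 + (-4 + 0) = 396 - 4 = 392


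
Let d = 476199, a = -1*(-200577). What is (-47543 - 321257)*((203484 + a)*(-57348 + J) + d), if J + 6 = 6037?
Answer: 7646965524494400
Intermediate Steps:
a = 200577
J = 6031 (J = -6 + 6037 = 6031)
(-47543 - 321257)*((203484 + a)*(-57348 + J) + d) = (-47543 - 321257)*((203484 + 200577)*(-57348 + 6031) + 476199) = -368800*(404061*(-51317) + 476199) = -368800*(-20735198337 + 476199) = -368800*(-20734722138) = 7646965524494400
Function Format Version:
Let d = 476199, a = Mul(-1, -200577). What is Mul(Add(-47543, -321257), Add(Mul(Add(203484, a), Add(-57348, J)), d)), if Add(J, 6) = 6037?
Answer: 7646965524494400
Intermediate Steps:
a = 200577
J = 6031 (J = Add(-6, 6037) = 6031)
Mul(Add(-47543, -321257), Add(Mul(Add(203484, a), Add(-57348, J)), d)) = Mul(Add(-47543, -321257), Add(Mul(Add(203484, 200577), Add(-57348, 6031)), 476199)) = Mul(-368800, Add(Mul(404061, -51317), 476199)) = Mul(-368800, Add(-20735198337, 476199)) = Mul(-368800, -20734722138) = 7646965524494400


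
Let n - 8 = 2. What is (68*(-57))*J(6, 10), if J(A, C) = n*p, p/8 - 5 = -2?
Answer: -930240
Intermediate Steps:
n = 10 (n = 8 + 2 = 10)
p = 24 (p = 40 + 8*(-2) = 40 - 16 = 24)
J(A, C) = 240 (J(A, C) = 10*24 = 240)
(68*(-57))*J(6, 10) = (68*(-57))*240 = -3876*240 = -930240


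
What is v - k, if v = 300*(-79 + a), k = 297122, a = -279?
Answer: -404522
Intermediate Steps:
v = -107400 (v = 300*(-79 - 279) = 300*(-358) = -107400)
v - k = -107400 - 1*297122 = -107400 - 297122 = -404522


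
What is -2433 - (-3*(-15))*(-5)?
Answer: -2208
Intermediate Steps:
-2433 - (-3*(-15))*(-5) = -2433 - 45*(-5) = -2433 - 1*(-225) = -2433 + 225 = -2208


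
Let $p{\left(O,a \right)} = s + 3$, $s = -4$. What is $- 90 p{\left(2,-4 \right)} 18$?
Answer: $1620$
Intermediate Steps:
$p{\left(O,a \right)} = -1$ ($p{\left(O,a \right)} = -4 + 3 = -1$)
$- 90 p{\left(2,-4 \right)} 18 = \left(-90\right) \left(-1\right) 18 = 90 \cdot 18 = 1620$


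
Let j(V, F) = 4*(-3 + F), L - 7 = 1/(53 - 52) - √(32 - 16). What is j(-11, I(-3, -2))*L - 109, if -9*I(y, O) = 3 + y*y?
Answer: -535/3 ≈ -178.33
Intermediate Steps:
I(y, O) = -⅓ - y²/9 (I(y, O) = -(3 + y*y)/9 = -(3 + y²)/9 = -⅓ - y²/9)
L = 4 (L = 7 + (1/(53 - 52) - √(32 - 16)) = 7 + (1/1 - √16) = 7 + (1 - 1*4) = 7 + (1 - 4) = 7 - 3 = 4)
j(V, F) = -12 + 4*F
j(-11, I(-3, -2))*L - 109 = (-12 + 4*(-⅓ - ⅑*(-3)²))*4 - 109 = (-12 + 4*(-⅓ - ⅑*9))*4 - 109 = (-12 + 4*(-⅓ - 1))*4 - 109 = (-12 + 4*(-4/3))*4 - 109 = (-12 - 16/3)*4 - 109 = -52/3*4 - 109 = -208/3 - 109 = -535/3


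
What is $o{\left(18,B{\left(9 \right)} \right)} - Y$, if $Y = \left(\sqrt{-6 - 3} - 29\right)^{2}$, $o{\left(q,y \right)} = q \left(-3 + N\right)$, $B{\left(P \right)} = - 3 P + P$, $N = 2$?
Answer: $-850 + 174 i \approx -850.0 + 174.0 i$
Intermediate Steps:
$B{\left(P \right)} = - 2 P$
$o{\left(q,y \right)} = - q$ ($o{\left(q,y \right)} = q \left(-3 + 2\right) = q \left(-1\right) = - q$)
$Y = \left(-29 + 3 i\right)^{2}$ ($Y = \left(\sqrt{-9} - 29\right)^{2} = \left(3 i - 29\right)^{2} = \left(-29 + 3 i\right)^{2} \approx 832.0 - 174.0 i$)
$o{\left(18,B{\left(9 \right)} \right)} - Y = \left(-1\right) 18 - \left(832 - 174 i\right) = -18 - \left(832 - 174 i\right) = -850 + 174 i$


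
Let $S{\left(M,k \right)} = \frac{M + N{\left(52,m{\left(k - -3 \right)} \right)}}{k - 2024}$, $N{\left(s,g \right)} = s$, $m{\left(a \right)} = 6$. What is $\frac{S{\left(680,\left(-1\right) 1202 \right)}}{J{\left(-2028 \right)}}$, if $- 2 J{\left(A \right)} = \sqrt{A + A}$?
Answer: $- \frac{61 i \sqrt{6}}{20969} \approx - 0.0071257 i$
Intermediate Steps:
$J{\left(A \right)} = - \frac{\sqrt{2} \sqrt{A}}{2}$ ($J{\left(A \right)} = - \frac{\sqrt{A + A}}{2} = - \frac{\sqrt{2 A}}{2} = - \frac{\sqrt{2} \sqrt{A}}{2}$)
$S{\left(M,k \right)} = \frac{52 + M}{-2024 + k}$ ($S{\left(M,k \right)} = \frac{M + 52}{k - 2024} = \frac{52 + M}{-2024 + k}$)
$\frac{S{\left(680,\left(-1\right) 1202 \right)}}{J{\left(-2028 \right)}} = \frac{\frac{1}{-2024 - 1202} \left(52 + 680\right)}{\left(- \frac{1}{2}\right) \sqrt{2} \sqrt{-2028}} = \frac{\frac{1}{-2024 - 1202} \cdot 732}{\left(- \frac{1}{2}\right) \sqrt{2} \cdot 26 i \sqrt{3}} = \frac{\frac{1}{-3226} \cdot 732}{\left(-13\right) i \sqrt{6}} = \left(- \frac{1}{3226}\right) 732 \frac{i \sqrt{6}}{78} = - \frac{366 \frac{i \sqrt{6}}{78}}{1613} = - \frac{61 i \sqrt{6}}{20969}$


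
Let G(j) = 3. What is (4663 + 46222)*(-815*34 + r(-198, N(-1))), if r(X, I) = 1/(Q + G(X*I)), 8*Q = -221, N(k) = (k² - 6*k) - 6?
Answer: -277775007030/197 ≈ -1.4100e+9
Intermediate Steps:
N(k) = -6 + k² - 6*k
Q = -221/8 (Q = (⅛)*(-221) = -221/8 ≈ -27.625)
r(X, I) = -8/197 (r(X, I) = 1/(-221/8 + 3) = 1/(-197/8) = -8/197)
(4663 + 46222)*(-815*34 + r(-198, N(-1))) = (4663 + 46222)*(-815*34 - 8/197) = 50885*(-27710 - 8/197) = 50885*(-5458878/197) = -277775007030/197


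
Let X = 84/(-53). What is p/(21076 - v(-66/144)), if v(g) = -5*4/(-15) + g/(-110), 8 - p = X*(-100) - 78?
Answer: -307360/89356569 ≈ -0.0034397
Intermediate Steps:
X = -84/53 (X = 84*(-1/53) = -84/53 ≈ -1.5849)
p = -3842/53 (p = 8 - (-84/53*(-100) - 78) = 8 - (8400/53 - 78) = 8 - 1*4266/53 = 8 - 4266/53 = -3842/53 ≈ -72.491)
v(g) = 4/3 - g/110 (v(g) = -20*(-1/15) + g*(-1/110) = 4/3 - g/110)
p/(21076 - v(-66/144)) = -3842/(53*(21076 - (4/3 - (-3)/(5*144)))) = -3842/(53*(21076 - (4/3 - 1/110*(-11/24)))) = -3842/(53*(21076 - (4/3 + 1/240))) = -3842/(53*(21076 - 1*107/80)) = -3842/(53*(21076 - 107/80)) = -3842/(53*1685973/80) = -3842/53*80/1685973 = -307360/89356569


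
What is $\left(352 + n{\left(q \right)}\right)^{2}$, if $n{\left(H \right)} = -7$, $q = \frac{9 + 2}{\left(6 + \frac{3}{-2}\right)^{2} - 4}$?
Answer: $119025$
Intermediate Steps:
$q = \frac{44}{65}$ ($q = \frac{11}{\left(6 + 3 \left(- \frac{1}{2}\right)\right)^{2} - 4} = \frac{11}{\left(6 - \frac{3}{2}\right)^{2} - 4} = \frac{11}{\left(\frac{9}{2}\right)^{2} - 4} = \frac{11}{\frac{81}{4} - 4} = \frac{11}{\frac{65}{4}} = 11 \cdot \frac{4}{65} = \frac{44}{65} \approx 0.67692$)
$\left(352 + n{\left(q \right)}\right)^{2} = \left(352 - 7\right)^{2} = 345^{2} = 119025$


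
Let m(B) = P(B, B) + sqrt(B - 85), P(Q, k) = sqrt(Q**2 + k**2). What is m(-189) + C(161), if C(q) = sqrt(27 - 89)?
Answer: 189*sqrt(2) + I*sqrt(62) + I*sqrt(274) ≈ 267.29 + 24.427*I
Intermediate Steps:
C(q) = I*sqrt(62) (C(q) = sqrt(-62) = I*sqrt(62))
m(B) = sqrt(-85 + B) + sqrt(2)*sqrt(B**2) (m(B) = sqrt(B**2 + B**2) + sqrt(B - 85) = sqrt(2*B**2) + sqrt(-85 + B) = sqrt(2)*sqrt(B**2) + sqrt(-85 + B) = sqrt(-85 + B) + sqrt(2)*sqrt(B**2))
m(-189) + C(161) = (sqrt(-85 - 189) + sqrt(2)*sqrt((-189)**2)) + I*sqrt(62) = (sqrt(-274) + sqrt(2)*sqrt(35721)) + I*sqrt(62) = (I*sqrt(274) + sqrt(2)*189) + I*sqrt(62) = (I*sqrt(274) + 189*sqrt(2)) + I*sqrt(62) = (189*sqrt(2) + I*sqrt(274)) + I*sqrt(62) = 189*sqrt(2) + I*sqrt(62) + I*sqrt(274)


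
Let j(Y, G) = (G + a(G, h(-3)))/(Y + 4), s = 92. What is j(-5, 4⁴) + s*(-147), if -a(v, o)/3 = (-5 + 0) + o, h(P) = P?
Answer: -13804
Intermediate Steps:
a(v, o) = 15 - 3*o (a(v, o) = -3*((-5 + 0) + o) = -3*(-5 + o) = 15 - 3*o)
j(Y, G) = (24 + G)/(4 + Y) (j(Y, G) = (G + (15 - 3*(-3)))/(Y + 4) = (G + (15 + 9))/(4 + Y) = (G + 24)/(4 + Y) = (24 + G)/(4 + Y))
j(-5, 4⁴) + s*(-147) = (24 + 4⁴)/(4 - 5) + 92*(-147) = (24 + 256)/(-1) - 13524 = -1*280 - 13524 = -280 - 13524 = -13804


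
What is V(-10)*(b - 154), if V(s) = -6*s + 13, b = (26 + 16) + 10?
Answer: -7446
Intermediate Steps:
b = 52 (b = 42 + 10 = 52)
V(s) = 13 - 6*s
V(-10)*(b - 154) = (13 - 6*(-10))*(52 - 154) = (13 + 60)*(-102) = 73*(-102) = -7446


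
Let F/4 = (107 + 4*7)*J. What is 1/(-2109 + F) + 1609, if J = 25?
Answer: 18328120/11391 ≈ 1609.0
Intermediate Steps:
F = 13500 (F = 4*((107 + 4*7)*25) = 4*((107 + 28)*25) = 4*(135*25) = 4*3375 = 13500)
1/(-2109 + F) + 1609 = 1/(-2109 + 13500) + 1609 = 1/11391 + 1609 = 18328120/11391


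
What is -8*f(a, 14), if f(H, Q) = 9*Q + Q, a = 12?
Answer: -1120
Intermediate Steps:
f(H, Q) = 10*Q
-8*f(a, 14) = -80*14 = -8*140 = -1120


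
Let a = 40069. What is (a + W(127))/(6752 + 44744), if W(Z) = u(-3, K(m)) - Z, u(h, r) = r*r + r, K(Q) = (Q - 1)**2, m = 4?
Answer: 5004/6437 ≈ 0.77738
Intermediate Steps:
K(Q) = (-1 + Q)**2
u(h, r) = r + r**2 (u(h, r) = r**2 + r = r + r**2)
W(Z) = 90 - Z (W(Z) = (-1 + 4)**2*(1 + (-1 + 4)**2) - Z = 3**2*(1 + 3**2) - Z = 9*(1 + 9) - Z = 9*10 - Z = 90 - Z)
(a + W(127))/(6752 + 44744) = (40069 + (90 - 1*127))/(6752 + 44744) = (40069 + (90 - 127))/51496 = (40069 - 37)*(1/51496) = 40032*(1/51496) = 5004/6437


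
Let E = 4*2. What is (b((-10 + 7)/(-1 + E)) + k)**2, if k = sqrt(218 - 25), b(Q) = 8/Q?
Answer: 4873/9 - 112*sqrt(193)/3 ≈ 22.793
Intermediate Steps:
E = 8
k = sqrt(193) ≈ 13.892
(b((-10 + 7)/(-1 + E)) + k)**2 = (8/(((-10 + 7)/(-1 + 8))) + sqrt(193))**2 = (8/((-3/7)) + sqrt(193))**2 = (8/((-3*1/7)) + sqrt(193))**2 = (8/(-3/7) + sqrt(193))**2 = (8*(-7/3) + sqrt(193))**2 = (-56/3 + sqrt(193))**2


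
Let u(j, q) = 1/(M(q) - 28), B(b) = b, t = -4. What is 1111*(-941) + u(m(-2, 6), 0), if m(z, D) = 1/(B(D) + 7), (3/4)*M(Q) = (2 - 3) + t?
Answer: -108726907/104 ≈ -1.0455e+6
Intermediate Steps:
M(Q) = -20/3 (M(Q) = 4*((2 - 3) - 4)/3 = 4*(-1 - 4)/3 = (4/3)*(-5) = -20/3)
m(z, D) = 1/(7 + D) (m(z, D) = 1/(D + 7) = 1/(7 + D))
u(j, q) = -3/104 (u(j, q) = 1/(-20/3 - 28) = 1/(-104/3) = -3/104)
1111*(-941) + u(m(-2, 6), 0) = 1111*(-941) - 3/104 = -1045451 - 3/104 = -108726907/104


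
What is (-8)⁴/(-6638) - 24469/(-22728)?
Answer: 34665667/75434232 ≈ 0.45955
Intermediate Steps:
(-8)⁴/(-6638) - 24469/(-22728) = 4096*(-1/6638) - 24469*(-1/22728) = -2048/3319 + 24469/22728 = 34665667/75434232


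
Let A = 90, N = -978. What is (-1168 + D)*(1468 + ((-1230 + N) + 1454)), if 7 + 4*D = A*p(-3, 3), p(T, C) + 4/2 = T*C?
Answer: -2023833/2 ≈ -1.0119e+6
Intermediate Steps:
p(T, C) = -2 + C*T (p(T, C) = -2 + T*C = -2 + C*T)
D = -997/4 (D = -7/4 + (90*(-2 + 3*(-3)))/4 = -7/4 + (90*(-2 - 9))/4 = -7/4 + (90*(-11))/4 = -7/4 + (¼)*(-990) = -7/4 - 495/2 = -997/4 ≈ -249.25)
(-1168 + D)*(1468 + ((-1230 + N) + 1454)) = (-1168 - 997/4)*(1468 + ((-1230 - 978) + 1454)) = -5669*(1468 + (-2208 + 1454))/4 = -5669*(1468 - 754)/4 = -5669/4*714 = -2023833/2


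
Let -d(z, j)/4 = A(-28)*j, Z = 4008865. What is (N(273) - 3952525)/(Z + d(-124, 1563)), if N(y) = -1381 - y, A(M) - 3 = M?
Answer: -3954179/4165165 ≈ -0.94934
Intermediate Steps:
A(M) = 3 + M
d(z, j) = 100*j (d(z, j) = -4*(3 - 28)*j = -(-100)*j = 100*j)
(N(273) - 3952525)/(Z + d(-124, 1563)) = ((-1381 - 1*273) - 3952525)/(4008865 + 100*1563) = ((-1381 - 273) - 3952525)/(4008865 + 156300) = (-1654 - 3952525)/4165165 = -3954179*1/4165165 = -3954179/4165165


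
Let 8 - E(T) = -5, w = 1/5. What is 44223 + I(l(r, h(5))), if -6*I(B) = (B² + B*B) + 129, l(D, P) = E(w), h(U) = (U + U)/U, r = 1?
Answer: 264871/6 ≈ 44145.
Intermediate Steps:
h(U) = 2 (h(U) = (2*U)/U = 2)
w = ⅕ ≈ 0.20000
E(T) = 13 (E(T) = 8 - 1*(-5) = 8 + 5 = 13)
l(D, P) = 13
I(B) = -43/2 - B²/3 (I(B) = -((B² + B*B) + 129)/6 = -((B² + B²) + 129)/6 = -(2*B² + 129)/6 = -(129 + 2*B²)/6 = -43/2 - B²/3)
44223 + I(l(r, h(5))) = 44223 + (-43/2 - ⅓*13²) = 44223 + (-43/2 - ⅓*169) = 44223 + (-43/2 - 169/3) = 44223 - 467/6 = 264871/6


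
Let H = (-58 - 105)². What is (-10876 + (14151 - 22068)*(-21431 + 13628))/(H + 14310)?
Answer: 61765475/40879 ≈ 1510.9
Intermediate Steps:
H = 26569 (H = (-163)² = 26569)
(-10876 + (14151 - 22068)*(-21431 + 13628))/(H + 14310) = (-10876 + (14151 - 22068)*(-21431 + 13628))/(26569 + 14310) = (-10876 - 7917*(-7803))/40879 = (-10876 + 61776351)*(1/40879) = 61765475*(1/40879) = 61765475/40879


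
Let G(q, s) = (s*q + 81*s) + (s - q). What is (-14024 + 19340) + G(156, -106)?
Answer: -20068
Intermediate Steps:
G(q, s) = -q + 82*s + q*s (G(q, s) = (q*s + 81*s) + (s - q) = (81*s + q*s) + (s - q) = -q + 82*s + q*s)
(-14024 + 19340) + G(156, -106) = (-14024 + 19340) + (-1*156 + 82*(-106) + 156*(-106)) = 5316 + (-156 - 8692 - 16536) = 5316 - 25384 = -20068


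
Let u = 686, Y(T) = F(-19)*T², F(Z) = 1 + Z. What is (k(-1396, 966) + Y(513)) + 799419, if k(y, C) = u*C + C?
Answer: -3273981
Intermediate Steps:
Y(T) = -18*T² (Y(T) = (1 - 19)*T² = -18*T²)
k(y, C) = 687*C (k(y, C) = 686*C + C = 687*C)
(k(-1396, 966) + Y(513)) + 799419 = (687*966 - 18*513²) + 799419 = (663642 - 18*263169) + 799419 = (663642 - 4737042) + 799419 = -4073400 + 799419 = -3273981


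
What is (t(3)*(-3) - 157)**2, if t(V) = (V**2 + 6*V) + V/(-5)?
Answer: 1394761/25 ≈ 55790.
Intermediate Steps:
t(V) = V**2 + 29*V/5 (t(V) = (V**2 + 6*V) + V*(-1/5) = (V**2 + 6*V) - V/5 = V**2 + 29*V/5)
(t(3)*(-3) - 157)**2 = (((1/5)*3*(29 + 5*3))*(-3) - 157)**2 = (((1/5)*3*(29 + 15))*(-3) - 157)**2 = (((1/5)*3*44)*(-3) - 157)**2 = ((132/5)*(-3) - 157)**2 = (-396/5 - 157)**2 = (-1181/5)**2 = 1394761/25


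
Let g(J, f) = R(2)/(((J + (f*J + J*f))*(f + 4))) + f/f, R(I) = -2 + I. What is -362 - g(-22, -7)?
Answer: -363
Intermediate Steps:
g(J, f) = 1 (g(J, f) = (-2 + 2)/(((J + (f*J + J*f))*(f + 4))) + f/f = 0/(((J + (J*f + J*f))*(4 + f))) + 1 = 0/(((J + 2*J*f)*(4 + f))) + 1 = 0/(((4 + f)*(J + 2*J*f))) + 1 = 0*(1/((4 + f)*(J + 2*J*f))) + 1 = 0 + 1 = 1)
-362 - g(-22, -7) = -362 - 1*1 = -362 - 1 = -363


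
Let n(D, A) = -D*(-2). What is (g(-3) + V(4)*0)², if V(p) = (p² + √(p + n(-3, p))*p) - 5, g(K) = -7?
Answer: 49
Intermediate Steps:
n(D, A) = 2*D
V(p) = -5 + p² + p*√(-6 + p) (V(p) = (p² + √(p + 2*(-3))*p) - 5 = (p² + √(p - 6)*p) - 5 = (p² + √(-6 + p)*p) - 5 = (p² + p*√(-6 + p)) - 5 = -5 + p² + p*√(-6 + p))
(g(-3) + V(4)*0)² = (-7 + (-5 + 4² + 4*√(-6 + 4))*0)² = (-7 + (-5 + 16 + 4*√(-2))*0)² = (-7 + (-5 + 16 + 4*(I*√2))*0)² = (-7 + (-5 + 16 + 4*I*√2)*0)² = (-7 + (11 + 4*I*√2)*0)² = (-7 + 0)² = (-7)² = 49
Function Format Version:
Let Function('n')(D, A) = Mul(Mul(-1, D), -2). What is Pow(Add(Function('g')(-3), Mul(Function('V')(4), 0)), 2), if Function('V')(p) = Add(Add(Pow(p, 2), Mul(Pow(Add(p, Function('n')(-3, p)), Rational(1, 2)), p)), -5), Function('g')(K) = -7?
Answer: 49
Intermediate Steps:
Function('n')(D, A) = Mul(2, D)
Function('V')(p) = Add(-5, Pow(p, 2), Mul(p, Pow(Add(-6, p), Rational(1, 2)))) (Function('V')(p) = Add(Add(Pow(p, 2), Mul(Pow(Add(p, Mul(2, -3)), Rational(1, 2)), p)), -5) = Add(Add(Pow(p, 2), Mul(Pow(Add(p, -6), Rational(1, 2)), p)), -5) = Add(Add(Pow(p, 2), Mul(Pow(Add(-6, p), Rational(1, 2)), p)), -5) = Add(Add(Pow(p, 2), Mul(p, Pow(Add(-6, p), Rational(1, 2)))), -5) = Add(-5, Pow(p, 2), Mul(p, Pow(Add(-6, p), Rational(1, 2)))))
Pow(Add(Function('g')(-3), Mul(Function('V')(4), 0)), 2) = Pow(Add(-7, Mul(Add(-5, Pow(4, 2), Mul(4, Pow(Add(-6, 4), Rational(1, 2)))), 0)), 2) = Pow(Add(-7, Mul(Add(-5, 16, Mul(4, Pow(-2, Rational(1, 2)))), 0)), 2) = Pow(Add(-7, Mul(Add(-5, 16, Mul(4, Mul(I, Pow(2, Rational(1, 2))))), 0)), 2) = Pow(Add(-7, Mul(Add(-5, 16, Mul(4, I, Pow(2, Rational(1, 2)))), 0)), 2) = Pow(Add(-7, Mul(Add(11, Mul(4, I, Pow(2, Rational(1, 2)))), 0)), 2) = Pow(Add(-7, 0), 2) = Pow(-7, 2) = 49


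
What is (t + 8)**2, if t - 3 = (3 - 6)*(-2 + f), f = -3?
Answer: 676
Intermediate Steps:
t = 18 (t = 3 + (3 - 6)*(-2 - 3) = 3 - 3*(-5) = 3 + 15 = 18)
(t + 8)**2 = (18 + 8)**2 = 26**2 = 676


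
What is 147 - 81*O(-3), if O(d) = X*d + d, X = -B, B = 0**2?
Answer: 390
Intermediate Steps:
B = 0
X = 0 (X = -1*0 = 0)
O(d) = d (O(d) = 0*d + d = 0 + d = d)
147 - 81*O(-3) = 147 - 81*(-3) = 147 + 243 = 390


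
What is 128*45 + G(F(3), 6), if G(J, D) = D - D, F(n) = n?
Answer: 5760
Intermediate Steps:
G(J, D) = 0
128*45 + G(F(3), 6) = 128*45 + 0 = 5760 + 0 = 5760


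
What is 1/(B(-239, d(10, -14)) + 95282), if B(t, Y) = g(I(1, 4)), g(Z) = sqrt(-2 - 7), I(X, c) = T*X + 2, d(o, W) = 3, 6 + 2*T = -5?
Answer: 95282/9078659533 - 3*I/9078659533 ≈ 1.0495e-5 - 3.3045e-10*I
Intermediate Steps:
T = -11/2 (T = -3 + (1/2)*(-5) = -3 - 5/2 = -11/2 ≈ -5.5000)
I(X, c) = 2 - 11*X/2 (I(X, c) = -11*X/2 + 2 = 2 - 11*X/2)
g(Z) = 3*I (g(Z) = sqrt(-9) = 3*I)
B(t, Y) = 3*I
1/(B(-239, d(10, -14)) + 95282) = 1/(3*I + 95282) = 1/(95282 + 3*I) = (95282 - 3*I)/9078659533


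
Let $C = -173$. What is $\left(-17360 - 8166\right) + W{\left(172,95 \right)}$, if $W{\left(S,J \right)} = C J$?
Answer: $-41961$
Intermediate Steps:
$W{\left(S,J \right)} = - 173 J$
$\left(-17360 - 8166\right) + W{\left(172,95 \right)} = \left(-17360 - 8166\right) - 16435 = -25526 - 16435 = -41961$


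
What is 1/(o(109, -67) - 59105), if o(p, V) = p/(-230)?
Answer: -230/13594259 ≈ -1.6919e-5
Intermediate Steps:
o(p, V) = -p/230 (o(p, V) = p*(-1/230) = -p/230)
1/(o(109, -67) - 59105) = 1/(-1/230*109 - 59105) = 1/(-109/230 - 59105) = 1/(-13594259/230) = -230/13594259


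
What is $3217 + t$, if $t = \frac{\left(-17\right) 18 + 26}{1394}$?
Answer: $\frac{2242109}{697} \approx 3216.8$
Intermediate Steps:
$t = - \frac{140}{697}$ ($t = \left(-306 + 26\right) \frac{1}{1394} = \left(-280\right) \frac{1}{1394} = - \frac{140}{697} \approx -0.20086$)
$3217 + t = 3217 - \frac{140}{697} = \frac{2242109}{697}$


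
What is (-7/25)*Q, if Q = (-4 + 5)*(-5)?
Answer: 7/5 ≈ 1.4000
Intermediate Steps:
Q = -5 (Q = 1*(-5) = -5)
(-7/25)*Q = (-7/25)*(-5) = ((1/25)*(-7))*(-5) = -7/25*(-5) = 7/5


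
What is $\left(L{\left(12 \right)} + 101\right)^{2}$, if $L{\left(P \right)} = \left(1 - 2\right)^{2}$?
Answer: $10404$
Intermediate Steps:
$L{\left(P \right)} = 1$ ($L{\left(P \right)} = \left(-1\right)^{2} = 1$)
$\left(L{\left(12 \right)} + 101\right)^{2} = \left(1 + 101\right)^{2} = 102^{2} = 10404$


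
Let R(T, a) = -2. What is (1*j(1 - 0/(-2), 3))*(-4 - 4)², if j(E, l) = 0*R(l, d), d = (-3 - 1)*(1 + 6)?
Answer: 0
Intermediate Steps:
d = -28 (d = -4*7 = -28)
j(E, l) = 0 (j(E, l) = 0*(-2) = 0)
(1*j(1 - 0/(-2), 3))*(-4 - 4)² = (1*0)*(-4 - 4)² = 0*(-8)² = 0*64 = 0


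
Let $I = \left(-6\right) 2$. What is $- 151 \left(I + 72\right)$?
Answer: $-9060$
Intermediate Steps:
$I = -12$
$- 151 \left(I + 72\right) = - 151 \left(-12 + 72\right) = \left(-151\right) 60 = -9060$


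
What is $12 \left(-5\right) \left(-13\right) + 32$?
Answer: $812$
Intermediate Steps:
$12 \left(-5\right) \left(-13\right) + 32 = \left(-60\right) \left(-13\right) + 32 = 780 + 32 = 812$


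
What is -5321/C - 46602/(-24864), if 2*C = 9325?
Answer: 28326827/38642800 ≈ 0.73304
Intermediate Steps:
C = 9325/2 (C = (1/2)*9325 = 9325/2 ≈ 4662.5)
-5321/C - 46602/(-24864) = -5321/9325/2 - 46602/(-24864) = -5321*2/9325 - 46602*(-1/24864) = -10642/9325 + 7767/4144 = 28326827/38642800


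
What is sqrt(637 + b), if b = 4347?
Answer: 2*sqrt(1246) ≈ 70.597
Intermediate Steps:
sqrt(637 + b) = sqrt(637 + 4347) = sqrt(4984) = 2*sqrt(1246)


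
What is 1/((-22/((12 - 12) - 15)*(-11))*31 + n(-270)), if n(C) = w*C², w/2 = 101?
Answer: 15/220879498 ≈ 6.7910e-8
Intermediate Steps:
w = 202 (w = 2*101 = 202)
n(C) = 202*C²
1/((-22/((12 - 12) - 15)*(-11))*31 + n(-270)) = 1/((-22/((12 - 12) - 15)*(-11))*31 + 202*(-270)²) = 1/((-22/(0 - 15)*(-11))*31 + 202*72900) = 1/((-22/(-15)*(-11))*31 + 14725800) = 1/((-22*(-1/15)*(-11))*31 + 14725800) = 1/(((22/15)*(-11))*31 + 14725800) = 1/(-242/15*31 + 14725800) = 1/(-7502/15 + 14725800) = 1/(220879498/15) = 15/220879498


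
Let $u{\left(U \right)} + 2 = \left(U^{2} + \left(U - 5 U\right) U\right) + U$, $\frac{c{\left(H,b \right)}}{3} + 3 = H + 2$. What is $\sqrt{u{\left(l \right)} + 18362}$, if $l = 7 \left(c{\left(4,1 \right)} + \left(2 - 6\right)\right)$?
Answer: $8 \sqrt{230} \approx 121.33$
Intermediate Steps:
$c{\left(H,b \right)} = -3 + 3 H$ ($c{\left(H,b \right)} = -9 + 3 \left(H + 2\right) = -9 + 3 \left(2 + H\right) = -9 + \left(6 + 3 H\right) = -3 + 3 H$)
$l = 35$ ($l = 7 \left(\left(-3 + 3 \cdot 4\right) + \left(2 - 6\right)\right) = 7 \left(\left(-3 + 12\right) + \left(2 - 6\right)\right) = 7 \left(9 - 4\right) = 7 \cdot 5 = 35$)
$u{\left(U \right)} = -2 + U - 3 U^{2}$ ($u{\left(U \right)} = -2 + \left(\left(U^{2} + \left(U - 5 U\right) U\right) + U\right) = -2 + \left(\left(U^{2} + - 4 U U\right) + U\right) = -2 + \left(\left(U^{2} - 4 U^{2}\right) + U\right) = -2 - \left(- U + 3 U^{2}\right) = -2 + U - 3 U^{2}$)
$\sqrt{u{\left(l \right)} + 18362} = \sqrt{\left(-2 + 35 - 3 \cdot 35^{2}\right) + 18362} = \sqrt{\left(-2 + 35 - 3675\right) + 18362} = \sqrt{-3642 + 18362} = \sqrt{14720} = 8 \sqrt{230}$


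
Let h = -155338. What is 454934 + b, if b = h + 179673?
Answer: 479269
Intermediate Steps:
b = 24335 (b = -155338 + 179673 = 24335)
454934 + b = 454934 + 24335 = 479269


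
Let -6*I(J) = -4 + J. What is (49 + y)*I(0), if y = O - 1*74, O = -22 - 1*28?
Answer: -50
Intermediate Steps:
I(J) = ⅔ - J/6 (I(J) = -(-4 + J)/6 = ⅔ - J/6)
O = -50 (O = -22 - 28 = -50)
y = -124 (y = -50 - 1*74 = -50 - 74 = -124)
(49 + y)*I(0) = (49 - 124)*(⅔ - ⅙*0) = -75*(⅔ + 0) = -75*⅔ = -50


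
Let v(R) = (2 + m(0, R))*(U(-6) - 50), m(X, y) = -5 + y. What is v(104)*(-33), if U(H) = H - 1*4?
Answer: 199980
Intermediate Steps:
U(H) = -4 + H (U(H) = H - 4 = -4 + H)
v(R) = 180 - 60*R (v(R) = (2 + (-5 + R))*((-4 - 6) - 50) = (-3 + R)*(-10 - 50) = (-3 + R)*(-60) = 180 - 60*R)
v(104)*(-33) = (180 - 60*104)*(-33) = (180 - 6240)*(-33) = -6060*(-33) = 199980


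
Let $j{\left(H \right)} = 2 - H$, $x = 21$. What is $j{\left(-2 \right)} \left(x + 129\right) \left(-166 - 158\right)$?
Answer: $-194400$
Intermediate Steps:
$j{\left(-2 \right)} \left(x + 129\right) \left(-166 - 158\right) = \left(2 - -2\right) \left(21 + 129\right) \left(-166 - 158\right) = \left(2 + 2\right) 150 \left(-324\right) = 4 \left(-48600\right) = -194400$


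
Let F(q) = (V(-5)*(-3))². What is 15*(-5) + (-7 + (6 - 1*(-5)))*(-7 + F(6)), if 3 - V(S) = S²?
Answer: 17321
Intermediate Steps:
V(S) = 3 - S²
F(q) = 4356 (F(q) = ((3 - 1*(-5)²)*(-3))² = ((3 - 1*25)*(-3))² = ((3 - 25)*(-3))² = (-22*(-3))² = 66² = 4356)
15*(-5) + (-7 + (6 - 1*(-5)))*(-7 + F(6)) = 15*(-5) + (-7 + (6 - 1*(-5)))*(-7 + 4356) = -75 + (-7 + (6 + 5))*4349 = -75 + (-7 + 11)*4349 = -75 + 4*4349 = -75 + 17396 = 17321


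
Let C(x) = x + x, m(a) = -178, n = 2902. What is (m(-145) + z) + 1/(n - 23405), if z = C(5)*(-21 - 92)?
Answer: -26817925/20503 ≈ -1308.0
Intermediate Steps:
C(x) = 2*x
z = -1130 (z = (2*5)*(-21 - 92) = 10*(-113) = -1130)
(m(-145) + z) + 1/(n - 23405) = (-178 - 1130) + 1/(2902 - 23405) = -1308 + 1/(-20503) = -1308 - 1/20503 = -26817925/20503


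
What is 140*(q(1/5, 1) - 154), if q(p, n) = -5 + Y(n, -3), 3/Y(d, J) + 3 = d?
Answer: -22470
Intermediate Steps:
Y(d, J) = 3/(-3 + d)
q(p, n) = -5 + 3/(-3 + n)
140*(q(1/5, 1) - 154) = 140*((18 - 5*1)/(-3 + 1) - 154) = 140*((18 - 5)/(-2) - 154) = 140*(-½*13 - 154) = 140*(-13/2 - 154) = 140*(-321/2) = -22470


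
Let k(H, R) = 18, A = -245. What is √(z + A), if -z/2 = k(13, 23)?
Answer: I*√281 ≈ 16.763*I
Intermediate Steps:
z = -36 (z = -2*18 = -36)
√(z + A) = √(-36 - 245) = √(-281) = I*√281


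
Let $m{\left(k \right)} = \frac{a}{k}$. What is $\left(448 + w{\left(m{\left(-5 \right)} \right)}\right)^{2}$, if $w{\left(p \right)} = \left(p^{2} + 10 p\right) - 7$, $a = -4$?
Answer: $\frac{126360081}{625} \approx 2.0218 \cdot 10^{5}$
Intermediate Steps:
$m{\left(k \right)} = - \frac{4}{k}$
$w{\left(p \right)} = -7 + p^{2} + 10 p$
$\left(448 + w{\left(m{\left(-5 \right)} \right)}\right)^{2} = \left(448 + \left(-7 + \left(- \frac{4}{-5}\right)^{2} + 10 \left(- \frac{4}{-5}\right)\right)\right)^{2} = \left(448 + \left(-7 + \left(\left(-4\right) \left(- \frac{1}{5}\right)\right)^{2} + 10 \left(\left(-4\right) \left(- \frac{1}{5}\right)\right)\right)\right)^{2} = \left(448 + \left(-7 + \left(\frac{4}{5}\right)^{2} + 10 \cdot \frac{4}{5}\right)\right)^{2} = \left(448 + \left(-7 + \frac{16}{25} + 8\right)\right)^{2} = \left(448 + \frac{41}{25}\right)^{2} = \left(\frac{11241}{25}\right)^{2} = \frac{126360081}{625}$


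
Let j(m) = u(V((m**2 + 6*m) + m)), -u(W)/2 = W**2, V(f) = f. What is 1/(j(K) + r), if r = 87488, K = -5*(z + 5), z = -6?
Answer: 1/80288 ≈ 1.2455e-5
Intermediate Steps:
K = 5 (K = -5*(-6 + 5) = -5*(-1) = 5)
u(W) = -2*W**2
j(m) = -2*(m**2 + 7*m)**2 (j(m) = -2*((m**2 + 6*m) + m)**2 = -2*(m**2 + 7*m)**2)
1/(j(K) + r) = 1/(-2*5**2*(7 + 5)**2 + 87488) = 1/(-2*25*12**2 + 87488) = 1/(-2*25*144 + 87488) = 1/(-7200 + 87488) = 1/80288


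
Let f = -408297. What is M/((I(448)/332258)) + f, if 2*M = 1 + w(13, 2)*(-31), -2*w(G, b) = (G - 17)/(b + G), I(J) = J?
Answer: -2751563903/6720 ≈ -4.0946e+5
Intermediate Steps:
w(G, b) = -(-17 + G)/(2*(G + b)) (w(G, b) = -(G - 17)/(2*(b + G)) = -(-17 + G)/(2*(G + b)))
M = -47/30 (M = (1 + ((17 - 1*13)/(2*(13 + 2)))*(-31))/2 = (1 + ((1/2)*(17 - 13)/15)*(-31))/2 = (1 + ((1/2)*(1/15)*4)*(-31))/2 = (1 + (2/15)*(-31))/2 = (1 - 62/15)/2 = (1/2)*(-47/15) = -47/30 ≈ -1.5667)
M/((I(448)/332258)) + f = -47/(30*(448/332258)) - 408297 = -47/(30*(448*(1/332258))) - 408297 = -47/(30*224/166129) - 408297 = -47/30*166129/224 - 408297 = -7808063/6720 - 408297 = -2751563903/6720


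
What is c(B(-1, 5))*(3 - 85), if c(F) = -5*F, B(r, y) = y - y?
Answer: 0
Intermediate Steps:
B(r, y) = 0
c(B(-1, 5))*(3 - 85) = (-5*0)*(3 - 85) = 0*(-82) = 0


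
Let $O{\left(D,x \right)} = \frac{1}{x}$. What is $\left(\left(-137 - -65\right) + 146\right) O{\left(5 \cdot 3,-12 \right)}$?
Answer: $- \frac{37}{6} \approx -6.1667$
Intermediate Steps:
$\left(\left(-137 - -65\right) + 146\right) O{\left(5 \cdot 3,-12 \right)} = \frac{\left(-137 - -65\right) + 146}{-12} = \left(\left(-137 + 65\right) + 146\right) \left(- \frac{1}{12}\right) = \left(-72 + 146\right) \left(- \frac{1}{12}\right) = 74 \left(- \frac{1}{12}\right) = - \frac{37}{6}$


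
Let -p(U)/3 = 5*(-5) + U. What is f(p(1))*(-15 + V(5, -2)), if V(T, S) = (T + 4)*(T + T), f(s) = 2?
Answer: 150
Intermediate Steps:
p(U) = 75 - 3*U (p(U) = -3*(5*(-5) + U) = -3*(-25 + U) = 75 - 3*U)
V(T, S) = 2*T*(4 + T) (V(T, S) = (4 + T)*(2*T) = 2*T*(4 + T))
f(p(1))*(-15 + V(5, -2)) = 2*(-15 + 2*5*(4 + 5)) = 2*(-15 + 2*5*9) = 2*(-15 + 90) = 2*75 = 150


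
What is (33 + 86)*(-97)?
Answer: -11543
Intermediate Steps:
(33 + 86)*(-97) = 119*(-97) = -11543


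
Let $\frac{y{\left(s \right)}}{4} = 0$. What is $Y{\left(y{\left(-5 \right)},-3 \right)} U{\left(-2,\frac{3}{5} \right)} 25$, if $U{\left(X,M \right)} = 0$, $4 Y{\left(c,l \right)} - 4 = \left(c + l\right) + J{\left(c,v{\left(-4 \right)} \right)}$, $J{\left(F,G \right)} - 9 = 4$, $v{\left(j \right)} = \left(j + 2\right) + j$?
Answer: $0$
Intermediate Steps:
$v{\left(j \right)} = 2 + 2 j$ ($v{\left(j \right)} = \left(2 + j\right) + j = 2 + 2 j$)
$J{\left(F,G \right)} = 13$ ($J{\left(F,G \right)} = 9 + 4 = 13$)
$y{\left(s \right)} = 0$ ($y{\left(s \right)} = 4 \cdot 0 = 0$)
$Y{\left(c,l \right)} = \frac{17}{4} + \frac{c}{4} + \frac{l}{4}$ ($Y{\left(c,l \right)} = 1 + \frac{\left(c + l\right) + 13}{4} = 1 + \frac{13 + c + l}{4} = 1 + \left(\frac{13}{4} + \frac{c}{4} + \frac{l}{4}\right) = \frac{17}{4} + \frac{c}{4} + \frac{l}{4}$)
$Y{\left(y{\left(-5 \right)},-3 \right)} U{\left(-2,\frac{3}{5} \right)} 25 = \left(\frac{17}{4} + \frac{1}{4} \cdot 0 + \frac{1}{4} \left(-3\right)\right) 0 \cdot 25 = \left(\frac{17}{4} + 0 - \frac{3}{4}\right) 0 \cdot 25 = \frac{7}{2} \cdot 0 \cdot 25 = 0 \cdot 25 = 0$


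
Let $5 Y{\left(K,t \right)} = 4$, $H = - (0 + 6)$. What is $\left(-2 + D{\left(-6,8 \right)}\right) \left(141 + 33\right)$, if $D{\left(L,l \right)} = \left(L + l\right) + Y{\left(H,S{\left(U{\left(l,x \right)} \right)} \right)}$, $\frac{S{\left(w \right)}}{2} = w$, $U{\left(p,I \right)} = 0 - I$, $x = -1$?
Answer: $\frac{696}{5} \approx 139.2$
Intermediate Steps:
$U{\left(p,I \right)} = - I$
$S{\left(w \right)} = 2 w$
$H = -6$ ($H = \left(-1\right) 6 = -6$)
$Y{\left(K,t \right)} = \frac{4}{5}$ ($Y{\left(K,t \right)} = \frac{1}{5} \cdot 4 = \frac{4}{5}$)
$D{\left(L,l \right)} = \frac{4}{5} + L + l$ ($D{\left(L,l \right)} = \left(L + l\right) + \frac{4}{5} = \frac{4}{5} + L + l$)
$\left(-2 + D{\left(-6,8 \right)}\right) \left(141 + 33\right) = \left(-2 + \left(\frac{4}{5} - 6 + 8\right)\right) \left(141 + 33\right) = \left(-2 + \frac{14}{5}\right) 174 = \frac{4}{5} \cdot 174 = \frac{696}{5}$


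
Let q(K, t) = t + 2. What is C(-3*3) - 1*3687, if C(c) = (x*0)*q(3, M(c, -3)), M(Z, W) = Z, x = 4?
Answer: -3687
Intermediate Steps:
q(K, t) = 2 + t
C(c) = 0 (C(c) = (4*0)*(2 + c) = 0*(2 + c) = 0)
C(-3*3) - 1*3687 = 0 - 1*3687 = 0 - 3687 = -3687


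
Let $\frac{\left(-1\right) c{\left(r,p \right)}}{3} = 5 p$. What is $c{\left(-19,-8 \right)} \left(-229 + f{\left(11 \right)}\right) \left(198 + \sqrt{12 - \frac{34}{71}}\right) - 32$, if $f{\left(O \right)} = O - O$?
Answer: $-5441072 - \frac{27480 \sqrt{58078}}{71} \approx -5.5343 \cdot 10^{6}$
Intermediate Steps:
$c{\left(r,p \right)} = - 15 p$ ($c{\left(r,p \right)} = - 3 \cdot 5 p = - 15 p$)
$f{\left(O \right)} = 0$
$c{\left(-19,-8 \right)} \left(-229 + f{\left(11 \right)}\right) \left(198 + \sqrt{12 - \frac{34}{71}}\right) - 32 = \left(-15\right) \left(-8\right) \left(-229 + 0\right) \left(198 + \sqrt{12 - \frac{34}{71}}\right) - 32 = 120 \left(- 229 \left(198 + \sqrt{12 - \frac{34}{71}}\right)\right) - 32 = 120 \left(- 229 \left(198 + \sqrt{\frac{818}{71}}\right)\right) - 32 = 120 \left(- 229 \left(198 + \frac{\sqrt{58078}}{71}\right)\right) - 32 = 120 \left(-45342 - \frac{229 \sqrt{58078}}{71}\right) - 32 = \left(-5441040 - \frac{27480 \sqrt{58078}}{71}\right) - 32 = -5441072 - \frac{27480 \sqrt{58078}}{71}$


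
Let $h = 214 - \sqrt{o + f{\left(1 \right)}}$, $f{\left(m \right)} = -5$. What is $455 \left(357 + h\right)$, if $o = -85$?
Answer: $259805 - 1365 i \sqrt{10} \approx 2.5981 \cdot 10^{5} - 4316.5 i$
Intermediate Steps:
$h = 214 - 3 i \sqrt{10}$ ($h = 214 - \sqrt{-85 - 5} = 214 - \sqrt{-90} = 214 - 3 i \sqrt{10} \approx 214.0 - 9.4868 i$)
$455 \left(357 + h\right) = 455 \left(357 + \left(214 - 3 i \sqrt{10}\right)\right) = 455 \left(571 - 3 i \sqrt{10}\right) = 259805 - 1365 i \sqrt{10}$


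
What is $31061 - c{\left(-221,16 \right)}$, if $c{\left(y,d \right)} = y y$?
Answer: $-17780$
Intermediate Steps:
$c{\left(y,d \right)} = y^{2}$
$31061 - c{\left(-221,16 \right)} = 31061 - \left(-221\right)^{2} = 31061 - 48841 = -17780$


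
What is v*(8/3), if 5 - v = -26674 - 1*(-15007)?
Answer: 93376/3 ≈ 31125.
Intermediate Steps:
v = 11672 (v = 5 - (-26674 - 1*(-15007)) = 5 - (-26674 + 15007) = 5 - 1*(-11667) = 5 + 11667 = 11672)
v*(8/3) = 11672*(8/3) = 93376/3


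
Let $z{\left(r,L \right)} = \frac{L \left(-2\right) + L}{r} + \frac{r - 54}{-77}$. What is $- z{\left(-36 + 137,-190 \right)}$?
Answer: $- \frac{9883}{7777} \approx -1.2708$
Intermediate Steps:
$z{\left(r,L \right)} = \frac{54}{77} - \frac{r}{77} - \frac{L}{r}$ ($z{\left(r,L \right)} = \frac{- 2 L + L}{r} + \left(-54 + r\right) \left(- \frac{1}{77}\right) = \frac{\left(-1\right) L}{r} - \left(- \frac{54}{77} + \frac{r}{77}\right) = - \frac{L}{r} - \left(- \frac{54}{77} + \frac{r}{77}\right) = \frac{54}{77} - \frac{r}{77} - \frac{L}{r}$)
$- z{\left(-36 + 137,-190 \right)} = - (\frac{54}{77} - \frac{-36 + 137}{77} - - \frac{190}{-36 + 137}) = - (\frac{54}{77} - \frac{101}{77} - - \frac{190}{101}) = - (\frac{54}{77} - \frac{101}{77} - \left(-190\right) \frac{1}{101}) = - (\frac{54}{77} - \frac{101}{77} + \frac{190}{101}) = \left(-1\right) \frac{9883}{7777} = - \frac{9883}{7777}$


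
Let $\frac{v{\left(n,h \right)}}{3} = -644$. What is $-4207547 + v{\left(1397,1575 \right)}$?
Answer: $-4209479$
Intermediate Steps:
$v{\left(n,h \right)} = -1932$ ($v{\left(n,h \right)} = 3 \left(-644\right) = -1932$)
$-4207547 + v{\left(1397,1575 \right)} = -4207547 - 1932 = -4209479$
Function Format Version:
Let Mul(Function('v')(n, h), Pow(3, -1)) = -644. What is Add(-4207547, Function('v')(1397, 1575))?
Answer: -4209479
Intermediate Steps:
Function('v')(n, h) = -1932 (Function('v')(n, h) = Mul(3, -644) = -1932)
Add(-4207547, Function('v')(1397, 1575)) = Add(-4207547, -1932) = -4209479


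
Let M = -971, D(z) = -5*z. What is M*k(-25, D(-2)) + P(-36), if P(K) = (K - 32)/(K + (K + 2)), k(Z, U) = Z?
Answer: 849659/35 ≈ 24276.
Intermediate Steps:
P(K) = (-32 + K)/(2 + 2*K) (P(K) = (-32 + K)/(K + (2 + K)) = (-32 + K)/(2 + 2*K))
M*k(-25, D(-2)) + P(-36) = -971*(-25) + (-32 - 36)/(2*(1 - 36)) = 24275 + (½)*(-68)/(-35) = 24275 + (½)*(-1/35)*(-68) = 24275 + 34/35 = 849659/35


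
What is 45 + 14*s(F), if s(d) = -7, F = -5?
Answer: -53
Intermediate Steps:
45 + 14*s(F) = 45 + 14*(-7) = 45 - 98 = -53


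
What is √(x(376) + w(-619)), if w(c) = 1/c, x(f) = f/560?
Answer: √1257566590/43330 ≈ 0.81842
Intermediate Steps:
x(f) = f/560 (x(f) = f*(1/560) = f/560)
√(x(376) + w(-619)) = √((1/560)*376 + 1/(-619)) = √(47/70 - 1/619) = √(29023/43330) = √1257566590/43330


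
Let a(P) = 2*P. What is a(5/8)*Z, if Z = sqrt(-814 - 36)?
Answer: 25*I*sqrt(34)/4 ≈ 36.443*I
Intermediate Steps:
Z = 5*I*sqrt(34) (Z = sqrt(-850) = 5*I*sqrt(34) ≈ 29.155*I)
a(5/8)*Z = (2*(5/8))*(5*I*sqrt(34)) = 5*(5*I*sqrt(34))/4 = 25*I*sqrt(34)/4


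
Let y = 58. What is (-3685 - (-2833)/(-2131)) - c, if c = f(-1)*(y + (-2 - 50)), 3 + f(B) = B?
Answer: -7804424/2131 ≈ -3662.3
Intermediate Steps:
f(B) = -3 + B
c = -24 (c = (-3 - 1)*(58 + (-2 - 50)) = -4*(58 - 52) = -4*6 = -24)
(-3685 - (-2833)/(-2131)) - c = (-3685 - (-2833)/(-2131)) - 1*(-24) = (-3685 - (-2833)*(-1)/2131) + 24 = (-3685 - 1*2833/2131) + 24 = (-3685 - 2833/2131) + 24 = -7855568/2131 + 24 = -7804424/2131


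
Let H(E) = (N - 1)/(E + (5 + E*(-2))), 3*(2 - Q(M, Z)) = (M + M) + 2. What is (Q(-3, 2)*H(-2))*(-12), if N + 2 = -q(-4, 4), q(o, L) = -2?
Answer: 40/7 ≈ 5.7143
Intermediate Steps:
Q(M, Z) = 4/3 - 2*M/3 (Q(M, Z) = 2 - ((M + M) + 2)/3 = 2 - (2*M + 2)/3 = 2 - (2 + 2*M)/3 = 2 + (-⅔ - 2*M/3) = 4/3 - 2*M/3)
N = 0 (N = -2 - 1*(-2) = -2 + 2 = 0)
H(E) = -1/(5 - E) (H(E) = (0 - 1)/(E + (5 + E*(-2))) = -1/(E + (5 - 2*E)) = -1/(5 - E))
(Q(-3, 2)*H(-2))*(-12) = ((4/3 - ⅔*(-3))/(-5 - 2))*(-12) = ((4/3 + 2)/(-7))*(-12) = ((10/3)*(-⅐))*(-12) = -10/21*(-12) = 40/7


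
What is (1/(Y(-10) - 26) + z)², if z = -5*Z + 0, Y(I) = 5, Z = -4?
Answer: 175561/441 ≈ 398.10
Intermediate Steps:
z = 20 (z = -5*(-4) + 0 = 20 + 0 = 20)
(1/(Y(-10) - 26) + z)² = (1/(5 - 26) + 20)² = (1/(-21) + 20)² = (-1/21 + 20)² = (419/21)² = 175561/441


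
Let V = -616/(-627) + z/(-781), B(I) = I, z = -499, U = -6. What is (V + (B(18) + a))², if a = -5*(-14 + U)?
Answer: 28357595284225/1981763289 ≈ 14309.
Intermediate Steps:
a = 100 (a = -5*(-14 - 6) = -5*(-20) = 100)
V = 72179/44517 (V = -616/(-627) - 499/(-781) = -616*(-1/627) - 499*(-1/781) = 56/57 + 499/781 = 72179/44517 ≈ 1.6214)
(V + (B(18) + a))² = (72179/44517 + (18 + 100))² = (72179/44517 + 118)² = (5325185/44517)² = 28357595284225/1981763289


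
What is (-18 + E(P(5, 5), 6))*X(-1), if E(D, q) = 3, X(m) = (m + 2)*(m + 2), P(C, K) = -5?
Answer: -15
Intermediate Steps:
X(m) = (2 + m)**2 (X(m) = (2 + m)*(2 + m) = (2 + m)**2)
(-18 + E(P(5, 5), 6))*X(-1) = (-18 + 3)*(2 - 1)**2 = -15*1**2 = -15*1 = -15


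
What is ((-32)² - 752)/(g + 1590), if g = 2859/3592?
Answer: 977024/5714139 ≈ 0.17098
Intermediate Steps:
g = 2859/3592 (g = 2859*(1/3592) = 2859/3592 ≈ 0.79594)
((-32)² - 752)/(g + 1590) = ((-32)² - 752)/(2859/3592 + 1590) = (1024 - 752)/(5714139/3592) = 272*(3592/5714139) = 977024/5714139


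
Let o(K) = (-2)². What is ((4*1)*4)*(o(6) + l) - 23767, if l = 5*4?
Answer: -23383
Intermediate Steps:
o(K) = 4
l = 20
((4*1)*4)*(o(6) + l) - 23767 = ((4*1)*4)*(4 + 20) - 23767 = (4*4)*24 - 23767 = 16*24 - 23767 = 384 - 23767 = -23383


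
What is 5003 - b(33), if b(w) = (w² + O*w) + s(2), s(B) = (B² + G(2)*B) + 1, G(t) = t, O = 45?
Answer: 2420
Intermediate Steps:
s(B) = 1 + B² + 2*B (s(B) = (B² + 2*B) + 1 = 1 + B² + 2*B)
b(w) = 9 + w² + 45*w (b(w) = (w² + 45*w) + (1 + 2² + 2*2) = (w² + 45*w) + (1 + 4 + 4) = (w² + 45*w) + 9 = 9 + w² + 45*w)
5003 - b(33) = 5003 - (9 + 33² + 45*33) = 5003 - (9 + 1089 + 1485) = 5003 - 1*2583 = 5003 - 2583 = 2420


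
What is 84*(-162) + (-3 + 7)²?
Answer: -13592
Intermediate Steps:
84*(-162) + (-3 + 7)² = -13608 + 4² = -13608 + 16 = -13592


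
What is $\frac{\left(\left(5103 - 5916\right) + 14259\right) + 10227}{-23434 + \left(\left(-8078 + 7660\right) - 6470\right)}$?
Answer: $- \frac{23673}{30322} \approx -0.78072$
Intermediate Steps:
$\frac{\left(\left(5103 - 5916\right) + 14259\right) + 10227}{-23434 + \left(\left(-8078 + 7660\right) - 6470\right)} = \frac{\left(-813 + 14259\right) + 10227}{-23434 - 6888} = \frac{13446 + 10227}{-23434 - 6888} = \frac{23673}{-30322} = 23673 \left(- \frac{1}{30322}\right) = - \frac{23673}{30322}$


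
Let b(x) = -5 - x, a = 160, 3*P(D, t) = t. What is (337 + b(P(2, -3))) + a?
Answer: 493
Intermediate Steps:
P(D, t) = t/3
(337 + b(P(2, -3))) + a = (337 + (-5 - (-3)/3)) + 160 = (337 + (-5 - 1*(-1))) + 160 = (337 + (-5 + 1)) + 160 = (337 - 4) + 160 = 333 + 160 = 493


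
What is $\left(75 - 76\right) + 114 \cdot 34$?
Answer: $3875$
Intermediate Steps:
$\left(75 - 76\right) + 114 \cdot 34 = -1 + 3876 = 3875$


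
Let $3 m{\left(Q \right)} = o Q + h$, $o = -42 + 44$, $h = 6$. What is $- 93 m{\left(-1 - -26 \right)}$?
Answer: $-1736$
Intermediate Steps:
$o = 2$
$m{\left(Q \right)} = 2 + \frac{2 Q}{3}$ ($m{\left(Q \right)} = \frac{2 Q + 6}{3} = \frac{6 + 2 Q}{3} = 2 + \frac{2 Q}{3}$)
$- 93 m{\left(-1 - -26 \right)} = - 93 \left(2 + \frac{2 \left(-1 - -26\right)}{3}\right) = - 93 \left(2 + \frac{2 \left(-1 + 26\right)}{3}\right) = - 93 \left(2 + \frac{2}{3} \cdot 25\right) = - 93 \left(2 + \frac{50}{3}\right) = \left(-93\right) \frac{56}{3} = -1736$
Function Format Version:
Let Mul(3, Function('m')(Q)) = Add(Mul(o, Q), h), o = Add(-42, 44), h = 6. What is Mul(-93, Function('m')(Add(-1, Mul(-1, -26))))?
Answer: -1736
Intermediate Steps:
o = 2
Function('m')(Q) = Add(2, Mul(Rational(2, 3), Q)) (Function('m')(Q) = Mul(Rational(1, 3), Add(Mul(2, Q), 6)) = Mul(Rational(1, 3), Add(6, Mul(2, Q))) = Add(2, Mul(Rational(2, 3), Q)))
Mul(-93, Function('m')(Add(-1, Mul(-1, -26)))) = Mul(-93, Add(2, Mul(Rational(2, 3), Add(-1, Mul(-1, -26))))) = Mul(-93, Add(2, Mul(Rational(2, 3), Add(-1, 26)))) = Mul(-93, Add(2, Mul(Rational(2, 3), 25))) = Mul(-93, Add(2, Rational(50, 3))) = Mul(-93, Rational(56, 3)) = -1736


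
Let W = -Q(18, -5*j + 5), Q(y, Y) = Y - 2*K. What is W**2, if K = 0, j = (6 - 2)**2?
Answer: 5625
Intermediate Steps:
j = 16 (j = 4**2 = 16)
Q(y, Y) = Y (Q(y, Y) = Y - 2*0 = Y + 0 = Y)
W = 75 (W = -(-5*16 + 5) = -(-80 + 5) = -1*(-75) = 75)
W**2 = 75**2 = 5625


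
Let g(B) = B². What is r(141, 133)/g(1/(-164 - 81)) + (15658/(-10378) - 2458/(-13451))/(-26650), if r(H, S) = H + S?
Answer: 30592726794679100817/1860096419350 ≈ 1.6447e+7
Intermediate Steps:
r(141, 133)/g(1/(-164 - 81)) + (15658/(-10378) - 2458/(-13451))/(-26650) = (141 + 133)/((1/(-164 - 81))²) + (15658/(-10378) - 2458/(-13451))/(-26650) = 274/((1/(-245))²) + (15658*(-1/10378) - 2458*(-1/13451))*(-1/26650) = 274/((-1/245)²) + (-7829/5189 + 2458/13451)*(-1/26650) = 274/(1/60025) - 92553317/69797239*(-1/26650) = 274*60025 + 92553317/1860096419350 = 16446850 + 92553317/1860096419350 = 30592726794679100817/1860096419350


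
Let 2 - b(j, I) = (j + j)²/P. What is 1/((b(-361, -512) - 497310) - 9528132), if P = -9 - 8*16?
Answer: -137/1372963996 ≈ -9.9784e-8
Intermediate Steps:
P = -137 (P = -9 - 128 = -137)
b(j, I) = 2 + 4*j²/137 (b(j, I) = 2 - (j + j)²/(-137) = 2 - (2*j)²*(-1)/137 = 2 - 4*j²*(-1)/137 = 2 - (-4)*j²/137 = 2 + 4*j²/137)
1/((b(-361, -512) - 497310) - 9528132) = 1/(((2 + (4/137)*(-361)²) - 497310) - 9528132) = 1/(((2 + (4/137)*130321) - 497310) - 9528132) = 1/(((2 + 521284/137) - 497310) - 9528132) = 1/((521558/137 - 497310) - 9528132) = 1/(-67609912/137 - 9528132) = 1/(-1372963996/137) = -137/1372963996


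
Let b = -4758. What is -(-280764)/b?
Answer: -46794/793 ≈ -59.009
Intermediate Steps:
-(-280764)/b = -(-280764)/(-4758) = -(-280764)*(-1)/4758 = -1418*33/793 = -46794/793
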